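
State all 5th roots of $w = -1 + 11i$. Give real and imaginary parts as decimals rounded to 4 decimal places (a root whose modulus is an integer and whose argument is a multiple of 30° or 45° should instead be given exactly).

|w| = sqrt(122) ≈ 11.045361, arg(w) ≈ 95.194429°
Root modulus = sqrt(122)^(1/5) ≈ 1.616724
Root arguments: θ_k = (arg(w) + 360°k)/5 for k = 0, 1, ..., 4
Compute each root as (root modulus)(cos θ_k + i sin θ_k) using full-precision intermediates, then round to 4 decimal places.
Roots: 1.5283 + 0.5274i, -0.0293 + 1.6165i, -1.5464 + 0.4716i, -0.9264 - 1.3250i, 0.9738 - 1.2905i


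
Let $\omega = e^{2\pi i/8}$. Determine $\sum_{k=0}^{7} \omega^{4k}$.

Let ζ = ω^4 = e^(2πi·4/8). Since 8 ∤ 4, ζ ≠ 1.
Sum = Σ_{k=0}^{7} ζ^k = (ζ^8 - 1)/(ζ - 1) = (ω^{4·8} - 1)/(ζ - 1) = (1 - 1)/(ζ - 1) = 0


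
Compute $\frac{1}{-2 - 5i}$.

Multiply numerator and denominator by conjugate (-2 + 5i):
= (1)(-2 + 5i) / ((-2)^2 + (-5)^2)
= (-2 + 5i) / 29
= -2/29 + (5/29)i


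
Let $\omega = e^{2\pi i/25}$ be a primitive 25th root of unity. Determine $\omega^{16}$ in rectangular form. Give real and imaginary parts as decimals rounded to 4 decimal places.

ω^16 = e^(2πi·16/25) = e^(i·32π/25)
= cos(32π/25) + i sin(32π/25)
= -0.6374 - 0.7705i


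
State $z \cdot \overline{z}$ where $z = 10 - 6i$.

z * conjugate(z) = |z|^2 = a^2 + b^2
= 10^2 + (-6)^2 = 136


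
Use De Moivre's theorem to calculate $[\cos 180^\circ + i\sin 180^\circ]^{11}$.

By De Moivre: z^n = r^n(cos(nθ) + i sin(nθ))
= 1^11(cos(11*180°) + i sin(11*180°))
= 1(cos 180° + i sin 180°)
= -1


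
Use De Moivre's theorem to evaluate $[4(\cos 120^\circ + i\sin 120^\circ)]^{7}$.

By De Moivre: z^n = r^n(cos(nθ) + i sin(nθ))
= 4^7(cos(7*120°) + i sin(7*120°))
= 16384(cos 120° + i sin 120°)
= -8192 + 8192*sqrt(3)i


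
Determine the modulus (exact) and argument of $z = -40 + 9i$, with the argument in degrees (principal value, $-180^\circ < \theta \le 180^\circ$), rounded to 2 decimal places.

|z| = sqrt((-40)^2 + 9^2) = 41
arg(z) = arctan(b/a) = arctan(9/-40) (quadrant-adjusted) = 167.32°


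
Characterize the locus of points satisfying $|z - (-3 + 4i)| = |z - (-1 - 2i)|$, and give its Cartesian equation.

|z - z1| = |z - z2| means z is equidistant from z1 and z2,
i.e. the perpendicular bisector of the segment from (-3, 4) to (-1, -2) (midpoint (-2, 1)).
With z = x + yi, square both sides:
(x - (-3))^2 + (y - 4)^2 = (x - (-1))^2 + (y - (-2))^2
The x^2 and y^2 terms cancel: 4x + (-12)y = 5 - 25 = -20
Simplify: x - 3y = -5
Locus: Perpendicular bisector of the segment from (-3, 4) to (-1, -2): the line x - 3y = -5


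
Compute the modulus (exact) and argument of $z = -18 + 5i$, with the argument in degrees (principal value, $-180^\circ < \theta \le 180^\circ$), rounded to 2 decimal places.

|z| = sqrt((-18)^2 + 5^2) = sqrt(349)
arg(z) = arctan(b/a) = arctan(5/-18) (quadrant-adjusted) = 164.48°


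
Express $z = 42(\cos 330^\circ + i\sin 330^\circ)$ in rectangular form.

a = r cos θ = 42 * sqrt(3)/2 = 21*sqrt(3)
b = r sin θ = 42 * -1/2 = -21
z = 21*sqrt(3) - 21i


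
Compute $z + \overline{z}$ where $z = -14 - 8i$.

z + conjugate(z) = (a + bi) + (a - bi) = 2a
= 2 * (-14) = -28


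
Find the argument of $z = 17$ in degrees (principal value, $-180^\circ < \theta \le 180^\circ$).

b = 0 and a > 0, so z lies on the positive real axis: θ = 0°


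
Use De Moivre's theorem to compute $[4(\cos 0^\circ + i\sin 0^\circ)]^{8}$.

By De Moivre: z^n = r^n(cos(nθ) + i sin(nθ))
= 4^8(cos(8*0°) + i sin(8*0°))
= 65536(cos 0° + i sin 0°)
= 65536


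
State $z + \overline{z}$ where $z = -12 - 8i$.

z + conjugate(z) = (a + bi) + (a - bi) = 2a
= 2 * (-12) = -24


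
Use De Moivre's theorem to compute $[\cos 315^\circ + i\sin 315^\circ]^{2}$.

By De Moivre: z^n = r^n(cos(nθ) + i sin(nθ))
= 1^2(cos(2*315°) + i sin(2*315°))
= 1(cos 270° + i sin 270°)
= -i


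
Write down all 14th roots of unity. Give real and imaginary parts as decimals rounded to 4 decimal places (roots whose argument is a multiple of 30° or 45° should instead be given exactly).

ω_k = e^(2πik/14) = cos(2πk/14) + i sin(2πk/14) for k = 0, 1, ..., 13
Roots: 1, 0.9010 + 0.4339i, 0.6235 + 0.7818i, 0.2225 + 0.9749i, -0.2225 + 0.9749i, -0.6235 + 0.7818i, -0.9010 + 0.4339i, -1, -0.9010 - 0.4339i, -0.6235 - 0.7818i, -0.2225 - 0.9749i, 0.2225 - 0.9749i, 0.6235 - 0.7818i, 0.9010 - 0.4339i


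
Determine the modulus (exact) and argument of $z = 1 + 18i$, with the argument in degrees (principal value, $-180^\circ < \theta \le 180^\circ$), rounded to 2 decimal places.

|z| = sqrt(1^2 + 18^2) = sqrt(325)
arg(z) = arctan(b/a) = arctan(18/1) (quadrant-adjusted) = 86.82°


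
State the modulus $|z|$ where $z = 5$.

|z| = sqrt(a^2 + b^2) = sqrt(5^2 + 0^2) = sqrt(25) = 5


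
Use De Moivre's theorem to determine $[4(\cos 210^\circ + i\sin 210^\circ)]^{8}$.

By De Moivre: z^n = r^n(cos(nθ) + i sin(nθ))
= 4^8(cos(8*210°) + i sin(8*210°))
= 65536(cos 240° + i sin 240°)
= -32768 - 32768*sqrt(3)i


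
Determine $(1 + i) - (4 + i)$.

(1 - 4) + (1 - 1)i = -3


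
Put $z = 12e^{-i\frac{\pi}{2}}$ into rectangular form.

a = r cos θ = 12 * 0 = 0
b = r sin θ = 12 * -1 = -12
z = -12i


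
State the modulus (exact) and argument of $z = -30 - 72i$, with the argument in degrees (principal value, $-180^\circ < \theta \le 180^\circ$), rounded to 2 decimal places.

|z| = sqrt((-30)^2 + (-72)^2) = 78
arg(z) = arctan(b/a) = arctan(-72/-30) (quadrant-adjusted) = -112.62°


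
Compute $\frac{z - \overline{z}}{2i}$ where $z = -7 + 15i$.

z - conjugate(z) = 2bi
(z - conjugate(z))/(2i) = 2bi/(2i) = b = 15


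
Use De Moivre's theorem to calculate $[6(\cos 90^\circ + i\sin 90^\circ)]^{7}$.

By De Moivre: z^n = r^n(cos(nθ) + i sin(nθ))
= 6^7(cos(7*90°) + i sin(7*90°))
= 279936(cos 270° + i sin 270°)
= -279936i


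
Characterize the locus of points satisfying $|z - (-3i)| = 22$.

|z - z0| = r describes a circle centered at z0 with radius r
Here z0 = -3i and r = 22
Locus: Circle centered at (0, -3) with radius 22


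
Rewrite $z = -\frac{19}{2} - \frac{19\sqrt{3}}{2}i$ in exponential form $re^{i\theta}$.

r = |z| = sqrt((-19/2)^2 + (-19*sqrt(3)/2)^2) = sqrt(361/4 + 1083/4) = sqrt(361) = 19
θ = arctan(b/a) = arctan(-16.4545/-9.5) (quadrant-adjusted) = -120° = -2π/3
z = 19e^(-i*2π/3)


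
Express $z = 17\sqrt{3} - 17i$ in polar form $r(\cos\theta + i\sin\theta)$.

r = |z| = sqrt(a^2 + b^2) = sqrt((17*sqrt(3))^2 + (-17)^2) = sqrt(867 + 289) = sqrt(1156) = 34
θ = arctan(b/a) = arctan(-17/29.4449) (quadrant-adjusted) = 330°
z = 34(cos 330° + i sin 330°)


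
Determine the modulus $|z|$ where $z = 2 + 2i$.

|z| = sqrt(a^2 + b^2) = sqrt(2^2 + 2^2) = sqrt(8) = sqrt(8)


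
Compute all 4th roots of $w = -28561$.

|w| = 28561, arg(w) = 180°
Root modulus = 28561^(1/4) = 13
Root arguments: θ_k = (180° + 360°k)/4 for k = 0, 1, ..., 3
Roots: 13*sqrt(2)/2 + (13*sqrt(2)/2)i, -13*sqrt(2)/2 + (13*sqrt(2)/2)i, -13*sqrt(2)/2 - (13*sqrt(2)/2)i, 13*sqrt(2)/2 - (13*sqrt(2)/2)i


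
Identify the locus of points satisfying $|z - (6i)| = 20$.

|z - z0| = r describes a circle centered at z0 with radius r
Here z0 = 6i and r = 20
Locus: Circle centered at (0, 6) with radius 20


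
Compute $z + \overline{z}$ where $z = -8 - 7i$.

z + conjugate(z) = (a + bi) + (a - bi) = 2a
= 2 * (-8) = -16


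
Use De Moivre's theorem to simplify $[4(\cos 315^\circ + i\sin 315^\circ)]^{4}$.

By De Moivre: z^n = r^n(cos(nθ) + i sin(nθ))
= 4^4(cos(4*315°) + i sin(4*315°))
= 256(cos 180° + i sin 180°)
= -256


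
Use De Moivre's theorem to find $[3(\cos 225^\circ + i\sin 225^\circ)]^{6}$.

By De Moivre: z^n = r^n(cos(nθ) + i sin(nθ))
= 3^6(cos(6*225°) + i sin(6*225°))
= 729(cos 270° + i sin 270°)
= -729i


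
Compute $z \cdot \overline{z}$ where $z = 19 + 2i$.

z * conjugate(z) = |z|^2 = a^2 + b^2
= 19^2 + 2^2 = 365


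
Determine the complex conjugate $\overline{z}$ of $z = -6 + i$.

If z = a + bi, then conjugate(z) = a - bi
conjugate(-6 + i) = -6 - i


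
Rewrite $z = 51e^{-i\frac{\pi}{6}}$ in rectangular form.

a = r cos θ = 51 * sqrt(3)/2 = 51*sqrt(3)/2
b = r sin θ = 51 * -1/2 = -51/2
z = 51*sqrt(3)/2 - (51/2)i


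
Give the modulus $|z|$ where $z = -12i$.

|z| = sqrt(a^2 + b^2) = sqrt(0^2 + (-12)^2) = sqrt(144) = 12


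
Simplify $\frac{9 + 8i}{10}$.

Divisor is real, so divide each part by 10:
= 9/10 + (4/5)i


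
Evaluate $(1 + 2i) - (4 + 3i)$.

(1 - 4) + (2 - 3)i = -3 - i


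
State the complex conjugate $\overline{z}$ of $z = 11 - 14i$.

If z = a + bi, then conjugate(z) = a - bi
conjugate(11 - 14i) = 11 + 14i


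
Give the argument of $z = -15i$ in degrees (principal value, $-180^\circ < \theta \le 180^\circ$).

a = 0 and b < 0, so z lies on the negative imaginary axis: θ = -90°


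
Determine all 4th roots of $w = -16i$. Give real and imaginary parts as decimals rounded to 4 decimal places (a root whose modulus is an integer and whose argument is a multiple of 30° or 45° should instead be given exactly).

|w| = 16, arg(w) = 270°
Root modulus = 16^(1/4) = 2
Root arguments: θ_k = (270° + 360°k)/4 for k = 0, 1, ..., 3
Compute each root as (root modulus)(cos θ_k + i sin θ_k) using full-precision intermediates, then round to 4 decimal places.
Roots: 0.7654 + 1.8478i, -1.8478 + 0.7654i, -0.7654 - 1.8478i, 1.8478 - 0.7654i


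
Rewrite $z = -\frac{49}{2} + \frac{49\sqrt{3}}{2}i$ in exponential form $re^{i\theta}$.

r = |z| = sqrt((-49/2)^2 + (49*sqrt(3)/2)^2) = sqrt(2401/4 + 7203/4) = sqrt(2401) = 49
θ = arctan(b/a) = arctan(42.4352/-24.5) (quadrant-adjusted) = 120° = 2π/3
z = 49e^(i*2π/3)


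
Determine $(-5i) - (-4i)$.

(0 - 0) + (-5 - (-4))i = -i


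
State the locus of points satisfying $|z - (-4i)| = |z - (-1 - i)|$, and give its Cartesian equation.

|z - z1| = |z - z2| means z is equidistant from z1 and z2,
i.e. the perpendicular bisector of the segment from (0, -4) to (-1, -1) (midpoint (-1/2, -5/2)).
With z = x + yi, square both sides:
(x - 0)^2 + (y - (-4))^2 = (x - (-1))^2 + (y - (-1))^2
The x^2 and y^2 terms cancel: -2x + 6y = 2 - 16 = -14
Simplify: x - 3y = 7
Locus: Perpendicular bisector of the segment from (0, -4) to (-1, -1): the line x - 3y = 7


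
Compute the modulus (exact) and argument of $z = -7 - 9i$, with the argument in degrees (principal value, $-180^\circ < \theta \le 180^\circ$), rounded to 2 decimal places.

|z| = sqrt((-7)^2 + (-9)^2) = sqrt(130)
arg(z) = arctan(b/a) = arctan(-9/-7) (quadrant-adjusted) = -127.87°


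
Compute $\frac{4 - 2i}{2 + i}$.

Multiply numerator and denominator by conjugate (2 - i):
= (4 - 2i)(2 - i) / (2^2 + 1^2)
= (6 - 8i) / 5
= 6/5 - (8/5)i


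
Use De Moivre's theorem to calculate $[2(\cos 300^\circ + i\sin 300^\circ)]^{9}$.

By De Moivre: z^n = r^n(cos(nθ) + i sin(nθ))
= 2^9(cos(9*300°) + i sin(9*300°))
= 512(cos 180° + i sin 180°)
= -512


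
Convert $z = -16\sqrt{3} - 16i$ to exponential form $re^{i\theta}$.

r = |z| = sqrt((-16*sqrt(3))^2 + (-16)^2) = sqrt(768 + 256) = sqrt(1024) = 32
θ = arctan(b/a) = arctan(-16/-27.7128) (quadrant-adjusted) = 210° = 7π/6
z = 32e^(i*7π/6)


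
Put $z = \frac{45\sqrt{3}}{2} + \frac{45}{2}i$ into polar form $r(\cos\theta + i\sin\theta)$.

r = |z| = sqrt(a^2 + b^2) = sqrt((45*sqrt(3)/2)^2 + (45/2)^2) = sqrt(6075/4 + 2025/4) = sqrt(2025) = 45
θ = arctan(b/a) = arctan(22.5/38.9711) (quadrant-adjusted) = 30°
z = 45(cos 30° + i sin 30°)


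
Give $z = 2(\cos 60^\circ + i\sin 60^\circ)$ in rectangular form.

a = r cos θ = 2 * 1/2 = 1
b = r sin θ = 2 * sqrt(3)/2 = sqrt(3)
z = 1 + sqrt(3)i


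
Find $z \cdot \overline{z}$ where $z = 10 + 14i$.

z * conjugate(z) = |z|^2 = a^2 + b^2
= 10^2 + 14^2 = 296


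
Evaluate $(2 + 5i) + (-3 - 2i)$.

(2 + (-3)) + (5 + (-2))i = -1 + 3i


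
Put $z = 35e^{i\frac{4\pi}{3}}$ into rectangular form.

a = r cos θ = 35 * -1/2 = -35/2
b = r sin θ = 35 * -sqrt(3)/2 = -35*sqrt(3)/2
z = -35/2 - (35*sqrt(3)/2)i


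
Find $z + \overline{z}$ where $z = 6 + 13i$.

z + conjugate(z) = (a + bi) + (a - bi) = 2a
= 2 * 6 = 12


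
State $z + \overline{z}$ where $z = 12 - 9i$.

z + conjugate(z) = (a + bi) + (a - bi) = 2a
= 2 * 12 = 24


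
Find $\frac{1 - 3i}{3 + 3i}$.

Multiply numerator and denominator by conjugate (3 - 3i):
= (1 - 3i)(3 - 3i) / (3^2 + 3^2)
= (-6 - 12i) / 18
Divide through by 6: (-1 - 2i) / 3
= -1/3 - (2/3)i


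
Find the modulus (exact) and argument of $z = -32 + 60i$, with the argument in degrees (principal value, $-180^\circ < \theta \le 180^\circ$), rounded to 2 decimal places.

|z| = sqrt((-32)^2 + 60^2) = 68
arg(z) = arctan(b/a) = arctan(60/-32) (quadrant-adjusted) = 118.07°


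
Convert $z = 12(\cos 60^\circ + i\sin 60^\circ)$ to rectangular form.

a = r cos θ = 12 * 1/2 = 6
b = r sin θ = 12 * sqrt(3)/2 = 6*sqrt(3)
z = 6 + 6*sqrt(3)i


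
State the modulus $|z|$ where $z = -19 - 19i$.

|z| = sqrt(a^2 + b^2) = sqrt((-19)^2 + (-19)^2) = sqrt(722) = sqrt(722)


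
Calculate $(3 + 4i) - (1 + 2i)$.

(3 - 1) + (4 - 2)i = 2 + 2i


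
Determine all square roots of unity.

ω_k = e^(2πik/2) = cos(2πk/2) + i sin(2πk/2) for k = 0, 1, ..., 1
Roots: 1, -1


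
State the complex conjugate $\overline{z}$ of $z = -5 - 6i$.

If z = a + bi, then conjugate(z) = a - bi
conjugate(-5 - 6i) = -5 + 6i


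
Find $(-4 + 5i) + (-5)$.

(-4 + (-5)) + (5 + 0)i = -9 + 5i


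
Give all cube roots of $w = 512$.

|w| = 512, arg(w) = 0°
Root modulus = 512^(1/3) = 8
Root arguments: θ_k = (0° + 360°k)/3 for k = 0, 1, ..., 2
Roots: 8, -4 + 4*sqrt(3)i, -4 - 4*sqrt(3)i


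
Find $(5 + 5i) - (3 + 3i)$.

(5 - 3) + (5 - 3)i = 2 + 2i


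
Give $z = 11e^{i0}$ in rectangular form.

a = r cos θ = 11 * 1 = 11
b = r sin θ = 11 * 0 = 0
z = 11


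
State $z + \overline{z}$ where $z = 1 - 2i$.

z + conjugate(z) = (a + bi) + (a - bi) = 2a
= 2 * 1 = 2


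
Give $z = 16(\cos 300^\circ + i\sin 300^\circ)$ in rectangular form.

a = r cos θ = 16 * 1/2 = 8
b = r sin θ = 16 * -sqrt(3)/2 = -8*sqrt(3)
z = 8 - 8*sqrt(3)i


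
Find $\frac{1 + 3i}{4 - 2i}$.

Multiply numerator and denominator by conjugate (4 + 2i):
= (1 + 3i)(4 + 2i) / (4^2 + (-2)^2)
= (-2 + 14i) / 20
Divide through by 2: (-1 + 7i) / 10
= -1/10 + (7/10)i


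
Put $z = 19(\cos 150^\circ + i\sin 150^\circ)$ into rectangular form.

a = r cos θ = 19 * -sqrt(3)/2 = -19*sqrt(3)/2
b = r sin θ = 19 * 1/2 = 19/2
z = -19*sqrt(3)/2 + (19/2)i


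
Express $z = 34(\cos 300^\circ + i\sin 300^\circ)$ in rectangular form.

a = r cos θ = 34 * 1/2 = 17
b = r sin θ = 34 * -sqrt(3)/2 = -17*sqrt(3)
z = 17 - 17*sqrt(3)i


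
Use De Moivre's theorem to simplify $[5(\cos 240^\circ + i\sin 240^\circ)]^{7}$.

By De Moivre: z^n = r^n(cos(nθ) + i sin(nθ))
= 5^7(cos(7*240°) + i sin(7*240°))
= 78125(cos 240° + i sin 240°)
= -78125/2 - (78125*sqrt(3)/2)i


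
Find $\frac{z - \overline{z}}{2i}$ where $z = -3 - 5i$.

z - conjugate(z) = 2bi
(z - conjugate(z))/(2i) = 2bi/(2i) = b = -5


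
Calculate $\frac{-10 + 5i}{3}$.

Divisor is real, so divide each part by 3:
= -10/3 + (5/3)i


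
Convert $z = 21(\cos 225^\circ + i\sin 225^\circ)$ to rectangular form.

a = r cos θ = 21 * -sqrt(2)/2 = -21*sqrt(2)/2
b = r sin θ = 21 * -sqrt(2)/2 = -21*sqrt(2)/2
z = -21*sqrt(2)/2 - (21*sqrt(2)/2)i


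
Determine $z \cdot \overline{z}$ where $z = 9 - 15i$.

z * conjugate(z) = |z|^2 = a^2 + b^2
= 9^2 + (-15)^2 = 306


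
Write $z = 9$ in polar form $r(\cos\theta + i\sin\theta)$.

r = |z| = sqrt(a^2 + b^2) = sqrt((9)^2 + (0)^2) = sqrt(81 + 0) = sqrt(81) = 9
b = 0 and a > 0, so z lies on the positive real axis: θ = 0°
z = 9(cos 0° + i sin 0°)


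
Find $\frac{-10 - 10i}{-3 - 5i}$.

Multiply numerator and denominator by conjugate (-3 + 5i):
= (-10 - 10i)(-3 + 5i) / ((-3)^2 + (-5)^2)
= (80 - 20i) / 34
Divide through by 2: (40 - 10i) / 17
= 40/17 - (10/17)i


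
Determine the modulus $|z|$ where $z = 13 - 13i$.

|z| = sqrt(a^2 + b^2) = sqrt(13^2 + (-13)^2) = sqrt(338) = sqrt(338)


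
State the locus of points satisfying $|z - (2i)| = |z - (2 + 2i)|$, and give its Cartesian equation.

|z - z1| = |z - z2| means z is equidistant from z1 and z2,
i.e. the perpendicular bisector of the segment from (0, 2) to (2, 2) (midpoint (1, 2)).
With z = x + yi, square both sides:
(x - 0)^2 + (y - 2)^2 = (x - 2)^2 + (y - 2)^2
The x^2 and y^2 terms cancel: 4x + 0y = 8 - 4 = 4
Simplify: x = 1
Locus: Perpendicular bisector of the segment from (0, 2) to (2, 2): the line x = 1


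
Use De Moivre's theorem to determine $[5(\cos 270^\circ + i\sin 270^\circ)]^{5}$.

By De Moivre: z^n = r^n(cos(nθ) + i sin(nθ))
= 5^5(cos(5*270°) + i sin(5*270°))
= 3125(cos 270° + i sin 270°)
= -3125i


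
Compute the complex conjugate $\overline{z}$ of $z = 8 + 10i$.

If z = a + bi, then conjugate(z) = a - bi
conjugate(8 + 10i) = 8 - 10i


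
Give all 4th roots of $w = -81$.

|w| = 81, arg(w) = 180°
Root modulus = 81^(1/4) = 3
Root arguments: θ_k = (180° + 360°k)/4 for k = 0, 1, ..., 3
Roots: 3*sqrt(2)/2 + (3*sqrt(2)/2)i, -3*sqrt(2)/2 + (3*sqrt(2)/2)i, -3*sqrt(2)/2 - (3*sqrt(2)/2)i, 3*sqrt(2)/2 - (3*sqrt(2)/2)i


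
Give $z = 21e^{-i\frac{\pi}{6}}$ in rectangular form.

a = r cos θ = 21 * sqrt(3)/2 = 21*sqrt(3)/2
b = r sin θ = 21 * -1/2 = -21/2
z = 21*sqrt(3)/2 - (21/2)i


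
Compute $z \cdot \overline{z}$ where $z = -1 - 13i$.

z * conjugate(z) = |z|^2 = a^2 + b^2
= (-1)^2 + (-13)^2 = 170


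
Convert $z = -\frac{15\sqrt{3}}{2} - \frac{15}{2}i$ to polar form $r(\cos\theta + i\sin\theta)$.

r = |z| = sqrt(a^2 + b^2) = sqrt((-15*sqrt(3)/2)^2 + (-15/2)^2) = sqrt(675/4 + 225/4) = sqrt(225) = 15
θ = arctan(b/a) = arctan(-7.5/-12.9904) (quadrant-adjusted) = 210°
z = 15(cos 210° + i sin 210°)


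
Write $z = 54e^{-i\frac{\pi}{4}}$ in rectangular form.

a = r cos θ = 54 * sqrt(2)/2 = 27*sqrt(2)
b = r sin θ = 54 * -sqrt(2)/2 = -27*sqrt(2)
z = 27*sqrt(2) - 27*sqrt(2)i


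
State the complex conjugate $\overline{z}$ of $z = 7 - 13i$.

If z = a + bi, then conjugate(z) = a - bi
conjugate(7 - 13i) = 7 + 13i


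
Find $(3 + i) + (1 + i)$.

(3 + 1) + (1 + 1)i = 4 + 2i


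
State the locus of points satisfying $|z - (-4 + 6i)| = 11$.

|z - z0| = r describes a circle centered at z0 with radius r
Here z0 = -4 + 6i and r = 11
Locus: Circle centered at (-4, 6) with radius 11


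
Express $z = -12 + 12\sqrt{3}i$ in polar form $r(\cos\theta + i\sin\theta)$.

r = |z| = sqrt(a^2 + b^2) = sqrt((-12)^2 + (12*sqrt(3))^2) = sqrt(144 + 432) = sqrt(576) = 24
θ = arctan(b/a) = arctan(20.7846/-12) (quadrant-adjusted) = 120°
z = 24(cos 120° + i sin 120°)


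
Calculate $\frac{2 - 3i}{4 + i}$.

Multiply numerator and denominator by conjugate (4 - i):
= (2 - 3i)(4 - i) / (4^2 + 1^2)
= (5 - 14i) / 17
= 5/17 - (14/17)i


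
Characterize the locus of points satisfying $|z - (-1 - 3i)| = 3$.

|z - z0| = r describes a circle centered at z0 with radius r
Here z0 = -1 - 3i and r = 3
Locus: Circle centered at (-1, -3) with radius 3


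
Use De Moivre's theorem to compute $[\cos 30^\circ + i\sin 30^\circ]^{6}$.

By De Moivre: z^n = r^n(cos(nθ) + i sin(nθ))
= 1^6(cos(6*30°) + i sin(6*30°))
= 1(cos 180° + i sin 180°)
= -1


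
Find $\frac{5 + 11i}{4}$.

Divisor is real, so divide each part by 4:
= 5/4 + (11/4)i


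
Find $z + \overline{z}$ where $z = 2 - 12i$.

z + conjugate(z) = (a + bi) + (a - bi) = 2a
= 2 * 2 = 4


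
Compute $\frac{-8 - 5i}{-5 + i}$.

Multiply numerator and denominator by conjugate (-5 - i):
= (-8 - 5i)(-5 - i) / ((-5)^2 + 1^2)
= (35 + 33i) / 26
= 35/26 + (33/26)i


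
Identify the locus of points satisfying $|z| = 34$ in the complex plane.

|z| = 34 means sqrt(x^2 + y^2) = 34
This is a circle of radius 34 centered at the origin


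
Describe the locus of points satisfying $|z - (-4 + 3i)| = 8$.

|z - z0| = r describes a circle centered at z0 with radius r
Here z0 = -4 + 3i and r = 8
Locus: Circle centered at (-4, 3) with radius 8


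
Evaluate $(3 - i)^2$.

(a + bi)^2 = a^2 - b^2 + 2abi
= 3^2 - (-1)^2 + 2*3*(-1)i
= 8 - 6i


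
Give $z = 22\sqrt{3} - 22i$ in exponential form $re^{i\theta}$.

r = |z| = sqrt((22*sqrt(3))^2 + (-22)^2) = sqrt(1452 + 484) = sqrt(1936) = 44
θ = arctan(b/a) = arctan(-22/38.1051) (quadrant-adjusted) = -30° = -π/6
z = 44e^(-i*π/6)


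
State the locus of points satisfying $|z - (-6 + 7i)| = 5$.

|z - z0| = r describes a circle centered at z0 with radius r
Here z0 = -6 + 7i and r = 5
Locus: Circle centered at (-6, 7) with radius 5


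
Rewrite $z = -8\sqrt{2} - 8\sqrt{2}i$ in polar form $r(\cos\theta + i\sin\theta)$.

r = |z| = sqrt(a^2 + b^2) = sqrt((-8*sqrt(2))^2 + (-8*sqrt(2))^2) = sqrt(128 + 128) = sqrt(256) = 16
θ = arctan(b/a) = arctan(-11.3137/-11.3137) (quadrant-adjusted) = 225°
z = 16(cos 225° + i sin 225°)


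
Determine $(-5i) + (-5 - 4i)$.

(0 + (-5)) + (-5 + (-4))i = -5 - 9i


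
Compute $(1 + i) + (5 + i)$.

(1 + 5) + (1 + 1)i = 6 + 2i


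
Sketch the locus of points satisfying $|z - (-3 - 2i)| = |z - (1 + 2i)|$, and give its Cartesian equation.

|z - z1| = |z - z2| means z is equidistant from z1 and z2,
i.e. the perpendicular bisector of the segment from (-3, -2) to (1, 2) (midpoint (-1, 0)).
With z = x + yi, square both sides:
(x - (-3))^2 + (y - (-2))^2 = (x - 1)^2 + (y - 2)^2
The x^2 and y^2 terms cancel: 8x + 8y = 5 - 13 = -8
Simplify: x + y = -1
Locus: Perpendicular bisector of the segment from (-3, -2) to (1, 2): the line x + y = -1


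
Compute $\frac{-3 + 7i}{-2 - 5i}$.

Multiply numerator and denominator by conjugate (-2 + 5i):
= (-3 + 7i)(-2 + 5i) / ((-2)^2 + (-5)^2)
= (-29 - 29i) / 29
= -1 - i


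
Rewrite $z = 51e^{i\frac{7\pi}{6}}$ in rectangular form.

a = r cos θ = 51 * -sqrt(3)/2 = -51*sqrt(3)/2
b = r sin θ = 51 * -1/2 = -51/2
z = -51*sqrt(3)/2 - (51/2)i


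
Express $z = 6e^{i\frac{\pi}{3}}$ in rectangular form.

a = r cos θ = 6 * 1/2 = 3
b = r sin θ = 6 * sqrt(3)/2 = 3*sqrt(3)
z = 3 + 3*sqrt(3)i


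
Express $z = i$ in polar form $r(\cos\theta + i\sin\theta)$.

r = |z| = sqrt(a^2 + b^2) = sqrt((0)^2 + (1)^2) = sqrt(0 + 1) = sqrt(1) = 1
a = 0 and b > 0, so z lies on the positive imaginary axis: θ = 90°
z = 1(cos 90° + i sin 90°)


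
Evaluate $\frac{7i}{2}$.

Divisor is real, so divide each part by 2:
= 0 + (7/2)i


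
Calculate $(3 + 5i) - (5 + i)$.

(3 - 5) + (5 - 1)i = -2 + 4i


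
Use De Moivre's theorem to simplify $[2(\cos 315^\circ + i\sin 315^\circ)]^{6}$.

By De Moivre: z^n = r^n(cos(nθ) + i sin(nθ))
= 2^6(cos(6*315°) + i sin(6*315°))
= 64(cos 90° + i sin 90°)
= 64i


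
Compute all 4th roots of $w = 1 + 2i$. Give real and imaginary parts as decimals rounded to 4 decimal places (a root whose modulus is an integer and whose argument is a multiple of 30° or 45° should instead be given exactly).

|w| = sqrt(5) ≈ 2.236068, arg(w) ≈ 63.434949°
Root modulus = sqrt(5)^(1/4) ≈ 1.222845
Root arguments: θ_k = (arg(w) + 360°k)/4 for k = 0, 1, ..., 3
Compute each root as (root modulus)(cos θ_k + i sin θ_k) using full-precision intermediates, then round to 4 decimal places.
Roots: 1.1763 + 0.3342i, -0.3342 + 1.1763i, -1.1763 - 0.3342i, 0.3342 - 1.1763i


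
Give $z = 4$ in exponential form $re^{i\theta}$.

r = |z| = sqrt((4)^2 + (0)^2) = sqrt(16 + 0) = sqrt(16) = 4
b = 0 and a > 0, so z lies on the positive real axis: θ = 0
z = 4e^(i*0) = 4


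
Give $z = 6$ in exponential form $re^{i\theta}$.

r = |z| = sqrt((6)^2 + (0)^2) = sqrt(36 + 0) = sqrt(36) = 6
b = 0 and a > 0, so z lies on the positive real axis: θ = 0
z = 6e^(i*0) = 6


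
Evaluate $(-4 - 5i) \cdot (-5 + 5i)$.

(a1*a2 - b1*b2) + (a1*b2 + b1*a2)i
= (20 - (-25)) + (-20 + 25)i
= 45 + 5i


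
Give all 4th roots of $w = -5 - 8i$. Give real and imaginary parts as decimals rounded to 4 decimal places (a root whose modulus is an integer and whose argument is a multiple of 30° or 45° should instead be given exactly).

|w| = sqrt(89) ≈ 9.433981, arg(w) ≈ 237.994617°
Root modulus = sqrt(89)^(1/4) ≈ 1.752563
Root arguments: θ_k = (arg(w) + 360°k)/4 for k = 0, 1, ..., 3
Compute each root as (root modulus)(cos θ_k + i sin θ_k) using full-precision intermediates, then round to 4 decimal places.
Roots: 0.8895 + 1.5100i, -1.5100 + 0.8895i, -0.8895 - 1.5100i, 1.5100 - 0.8895i


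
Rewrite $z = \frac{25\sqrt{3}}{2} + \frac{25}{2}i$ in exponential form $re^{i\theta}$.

r = |z| = sqrt((25*sqrt(3)/2)^2 + (25/2)^2) = sqrt(1875/4 + 625/4) = sqrt(625) = 25
θ = arctan(b/a) = arctan(12.5/21.6506) (quadrant-adjusted) = 30° = π/6
z = 25e^(i*π/6)


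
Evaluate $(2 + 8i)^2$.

(a + bi)^2 = a^2 - b^2 + 2abi
= 2^2 - 8^2 + 2*2*8i
= -60 + 32i


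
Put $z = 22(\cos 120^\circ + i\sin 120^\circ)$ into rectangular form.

a = r cos θ = 22 * -1/2 = -11
b = r sin θ = 22 * sqrt(3)/2 = 11*sqrt(3)
z = -11 + 11*sqrt(3)i


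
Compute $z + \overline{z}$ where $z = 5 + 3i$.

z + conjugate(z) = (a + bi) + (a - bi) = 2a
= 2 * 5 = 10


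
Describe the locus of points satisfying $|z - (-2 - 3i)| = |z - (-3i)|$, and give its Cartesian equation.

|z - z1| = |z - z2| means z is equidistant from z1 and z2,
i.e. the perpendicular bisector of the segment from (-2, -3) to (0, -3) (midpoint (-1, -3)).
With z = x + yi, square both sides:
(x - (-2))^2 + (y - (-3))^2 = (x - 0)^2 + (y - (-3))^2
The x^2 and y^2 terms cancel: 4x + 0y = 9 - 13 = -4
Simplify: x = -1
Locus: Perpendicular bisector of the segment from (-2, -3) to (0, -3): the line x = -1


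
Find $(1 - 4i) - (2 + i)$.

(1 - 2) + (-4 - 1)i = -1 - 5i


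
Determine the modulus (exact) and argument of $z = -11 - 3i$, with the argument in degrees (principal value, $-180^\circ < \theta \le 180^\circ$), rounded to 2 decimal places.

|z| = sqrt((-11)^2 + (-3)^2) = sqrt(130)
arg(z) = arctan(b/a) = arctan(-3/-11) (quadrant-adjusted) = -164.74°


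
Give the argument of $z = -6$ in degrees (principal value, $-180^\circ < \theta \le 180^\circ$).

b = 0 and a < 0, so z lies on the negative real axis: θ = 180°


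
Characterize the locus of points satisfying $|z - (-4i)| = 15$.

|z - z0| = r describes a circle centered at z0 with radius r
Here z0 = -4i and r = 15
Locus: Circle centered at (0, -4) with radius 15


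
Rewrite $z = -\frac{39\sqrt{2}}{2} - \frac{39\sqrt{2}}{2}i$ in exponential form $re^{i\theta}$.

r = |z| = sqrt((-39*sqrt(2)/2)^2 + (-39*sqrt(2)/2)^2) = sqrt(1521/2 + 1521/2) = sqrt(1521) = 39
θ = arctan(b/a) = arctan(-27.5772/-27.5772) (quadrant-adjusted) = 225° = 5π/4
z = 39e^(i*5π/4)


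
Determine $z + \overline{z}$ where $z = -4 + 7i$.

z + conjugate(z) = (a + bi) + (a - bi) = 2a
= 2 * (-4) = -8


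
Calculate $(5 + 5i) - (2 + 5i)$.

(5 - 2) + (5 - 5)i = 3


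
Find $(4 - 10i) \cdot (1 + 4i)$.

(a1*a2 - b1*b2) + (a1*b2 + b1*a2)i
= (4 - (-40)) + (16 + (-10))i
= 44 + 6i


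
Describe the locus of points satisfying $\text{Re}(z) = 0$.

Re(z) = x where z = x + yi; the equation x = 0 is satisfied by all points with that x-coordinate
Locus: Vertical line x = 0


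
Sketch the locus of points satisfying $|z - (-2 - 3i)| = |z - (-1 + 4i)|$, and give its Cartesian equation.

|z - z1| = |z - z2| means z is equidistant from z1 and z2,
i.e. the perpendicular bisector of the segment from (-2, -3) to (-1, 4) (midpoint (-3/2, 1/2)).
With z = x + yi, square both sides:
(x - (-2))^2 + (y - (-3))^2 = (x - (-1))^2 + (y - 4)^2
The x^2 and y^2 terms cancel: 2x + 14y = 17 - 13 = 4
Simplify: x + 7y = 2
Locus: Perpendicular bisector of the segment from (-2, -3) to (-1, 4): the line x + 7y = 2


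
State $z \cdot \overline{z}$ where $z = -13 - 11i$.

z * conjugate(z) = |z|^2 = a^2 + b^2
= (-13)^2 + (-11)^2 = 290


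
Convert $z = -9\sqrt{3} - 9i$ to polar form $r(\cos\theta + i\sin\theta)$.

r = |z| = sqrt(a^2 + b^2) = sqrt((-9*sqrt(3))^2 + (-9)^2) = sqrt(243 + 81) = sqrt(324) = 18
θ = arctan(b/a) = arctan(-9/-15.5885) (quadrant-adjusted) = 210°
z = 18(cos 210° + i sin 210°)


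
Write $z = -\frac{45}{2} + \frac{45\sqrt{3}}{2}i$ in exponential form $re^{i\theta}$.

r = |z| = sqrt((-45/2)^2 + (45*sqrt(3)/2)^2) = sqrt(2025/4 + 6075/4) = sqrt(2025) = 45
θ = arctan(b/a) = arctan(38.9711/-22.5) (quadrant-adjusted) = 120° = 2π/3
z = 45e^(i*2π/3)


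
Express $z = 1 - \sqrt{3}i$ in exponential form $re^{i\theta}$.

r = |z| = sqrt((1)^2 + (-sqrt(3))^2) = sqrt(1 + 3) = sqrt(4) = 2
θ = arctan(b/a) = arctan(-1.7321/1) (quadrant-adjusted) = -60° = -π/3
z = 2e^(-i*π/3)


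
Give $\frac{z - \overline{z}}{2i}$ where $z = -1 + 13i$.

z - conjugate(z) = 2bi
(z - conjugate(z))/(2i) = 2bi/(2i) = b = 13


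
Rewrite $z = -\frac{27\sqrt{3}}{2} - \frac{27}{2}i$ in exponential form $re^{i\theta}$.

r = |z| = sqrt((-27*sqrt(3)/2)^2 + (-27/2)^2) = sqrt(2187/4 + 729/4) = sqrt(729) = 27
θ = arctan(b/a) = arctan(-13.5/-23.3827) (quadrant-adjusted) = -150° = -5π/6
z = 27e^(-i*5π/6)


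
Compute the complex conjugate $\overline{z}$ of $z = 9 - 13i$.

If z = a + bi, then conjugate(z) = a - bi
conjugate(9 - 13i) = 9 + 13i


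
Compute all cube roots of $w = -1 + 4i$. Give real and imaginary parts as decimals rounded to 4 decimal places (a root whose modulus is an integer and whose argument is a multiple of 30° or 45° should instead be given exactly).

|w| = sqrt(17) ≈ 4.123106, arg(w) ≈ 104.036243°
Root modulus = sqrt(17)^(1/3) ≈ 1.603522
Root arguments: θ_k = (arg(w) + 360°k)/3 for k = 0, 1, ..., 2
Compute each root as (root modulus)(cos θ_k + i sin θ_k) using full-precision intermediates, then round to 4 decimal places.
Roots: 1.3187 + 0.9124i, -1.4495 + 0.6858i, 0.1308 - 1.5982i


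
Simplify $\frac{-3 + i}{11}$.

Divisor is real, so divide each part by 11:
= -3/11 + (1/11)i


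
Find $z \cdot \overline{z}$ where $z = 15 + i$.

z * conjugate(z) = |z|^2 = a^2 + b^2
= 15^2 + 1^2 = 226


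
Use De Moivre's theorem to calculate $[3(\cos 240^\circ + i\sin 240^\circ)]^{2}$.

By De Moivre: z^n = r^n(cos(nθ) + i sin(nθ))
= 3^2(cos(2*240°) + i sin(2*240°))
= 9(cos 120° + i sin 120°)
= -9/2 + (9*sqrt(3)/2)i


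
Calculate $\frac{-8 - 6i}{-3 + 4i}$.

Multiply numerator and denominator by conjugate (-3 - 4i):
= (-8 - 6i)(-3 - 4i) / ((-3)^2 + 4^2)
= (50i) / 25
= 2i


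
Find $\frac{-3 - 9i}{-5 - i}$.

Multiply numerator and denominator by conjugate (-5 + i):
= (-3 - 9i)(-5 + i) / ((-5)^2 + (-1)^2)
= (24 + 42i) / 26
Divide through by 2: (12 + 21i) / 13
= 12/13 + (21/13)i


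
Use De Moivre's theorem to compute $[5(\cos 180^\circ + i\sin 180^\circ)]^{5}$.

By De Moivre: z^n = r^n(cos(nθ) + i sin(nθ))
= 5^5(cos(5*180°) + i sin(5*180°))
= 3125(cos 180° + i sin 180°)
= -3125


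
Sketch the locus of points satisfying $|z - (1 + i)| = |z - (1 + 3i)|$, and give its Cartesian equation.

|z - z1| = |z - z2| means z is equidistant from z1 and z2,
i.e. the perpendicular bisector of the segment from (1, 1) to (1, 3) (midpoint (1, 2)).
With z = x + yi, square both sides:
(x - 1)^2 + (y - 1)^2 = (x - 1)^2 + (y - 3)^2
The x^2 and y^2 terms cancel: 0x + 4y = 10 - 2 = 8
Simplify: y = 2
Locus: Perpendicular bisector of the segment from (1, 1) to (1, 3): the line y = 2


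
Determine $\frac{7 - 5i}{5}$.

Divisor is real, so divide each part by 5:
= 7/5 - i


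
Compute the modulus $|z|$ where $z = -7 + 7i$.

|z| = sqrt(a^2 + b^2) = sqrt((-7)^2 + 7^2) = sqrt(98) = sqrt(98)


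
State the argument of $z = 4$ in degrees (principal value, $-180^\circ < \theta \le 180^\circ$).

b = 0 and a > 0, so z lies on the positive real axis: θ = 0°


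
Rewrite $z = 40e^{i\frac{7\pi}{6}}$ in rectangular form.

a = r cos θ = 40 * -sqrt(3)/2 = -20*sqrt(3)
b = r sin θ = 40 * -1/2 = -20
z = -20*sqrt(3) - 20i


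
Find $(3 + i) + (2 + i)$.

(3 + 2) + (1 + 1)i = 5 + 2i


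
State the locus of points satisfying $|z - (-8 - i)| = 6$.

|z - z0| = r describes a circle centered at z0 with radius r
Here z0 = -8 - i and r = 6
Locus: Circle centered at (-8, -1) with radius 6


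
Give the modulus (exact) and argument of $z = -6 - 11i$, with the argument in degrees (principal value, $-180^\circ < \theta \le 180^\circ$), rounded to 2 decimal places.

|z| = sqrt((-6)^2 + (-11)^2) = sqrt(157)
arg(z) = arctan(b/a) = arctan(-11/-6) (quadrant-adjusted) = -118.61°


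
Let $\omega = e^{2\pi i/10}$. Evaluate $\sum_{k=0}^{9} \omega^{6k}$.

Let ζ = ω^6 = e^(2πi·6/10). Since 10 ∤ 6, ζ ≠ 1.
Sum = Σ_{k=0}^{9} ζ^k = (ζ^10 - 1)/(ζ - 1) = (ω^{6·10} - 1)/(ζ - 1) = (1 - 1)/(ζ - 1) = 0


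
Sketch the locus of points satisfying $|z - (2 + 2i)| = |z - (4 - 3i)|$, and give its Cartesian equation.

|z - z1| = |z - z2| means z is equidistant from z1 and z2,
i.e. the perpendicular bisector of the segment from (2, 2) to (4, -3) (midpoint (3, -1/2)).
With z = x + yi, square both sides:
(x - 2)^2 + (y - 2)^2 = (x - 4)^2 + (y - (-3))^2
The x^2 and y^2 terms cancel: 4x + (-10)y = 25 - 8 = 17
Simplify: 4x - 10y = 17
Locus: Perpendicular bisector of the segment from (2, 2) to (4, -3): the line 4x - 10y = 17


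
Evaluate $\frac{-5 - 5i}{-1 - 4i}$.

Multiply numerator and denominator by conjugate (-1 + 4i):
= (-5 - 5i)(-1 + 4i) / ((-1)^2 + (-4)^2)
= (25 - 15i) / 17
= 25/17 - (15/17)i


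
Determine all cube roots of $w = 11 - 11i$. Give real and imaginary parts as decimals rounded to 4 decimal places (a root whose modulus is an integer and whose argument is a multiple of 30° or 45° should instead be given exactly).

|w| = sqrt(242) ≈ 15.556349, arg(w) = 315°
Root modulus = sqrt(242)^(1/3) ≈ 2.496333
Root arguments: θ_k = (315° + 360°k)/3 for k = 0, 1, ..., 2
Compute each root as (root modulus)(cos θ_k + i sin θ_k) using full-precision intermediates, then round to 4 decimal places.
Roots: -0.6461 + 2.4113i, -1.7652 - 1.7652i, 2.4113 - 0.6461i


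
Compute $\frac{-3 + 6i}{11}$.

Divisor is real, so divide each part by 11:
= -3/11 + (6/11)i


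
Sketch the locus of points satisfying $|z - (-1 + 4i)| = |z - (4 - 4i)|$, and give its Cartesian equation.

|z - z1| = |z - z2| means z is equidistant from z1 and z2,
i.e. the perpendicular bisector of the segment from (-1, 4) to (4, -4) (midpoint (3/2, 0)).
With z = x + yi, square both sides:
(x - (-1))^2 + (y - 4)^2 = (x - 4)^2 + (y - (-4))^2
The x^2 and y^2 terms cancel: 10x + (-16)y = 32 - 17 = 15
Simplify: 10x - 16y = 15
Locus: Perpendicular bisector of the segment from (-1, 4) to (4, -4): the line 10x - 16y = 15


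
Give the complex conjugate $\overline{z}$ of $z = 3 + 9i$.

If z = a + bi, then conjugate(z) = a - bi
conjugate(3 + 9i) = 3 - 9i


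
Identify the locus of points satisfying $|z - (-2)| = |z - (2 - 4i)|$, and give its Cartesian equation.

|z - z1| = |z - z2| means z is equidistant from z1 and z2,
i.e. the perpendicular bisector of the segment from (-2, 0) to (2, -4) (midpoint (0, -2)).
With z = x + yi, square both sides:
(x - (-2))^2 + (y - 0)^2 = (x - 2)^2 + (y - (-4))^2
The x^2 and y^2 terms cancel: 8x + (-8)y = 20 - 4 = 16
Simplify: x - y = 2
Locus: Perpendicular bisector of the segment from (-2, 0) to (2, -4): the line x - y = 2


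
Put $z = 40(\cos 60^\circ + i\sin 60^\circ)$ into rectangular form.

a = r cos θ = 40 * 1/2 = 20
b = r sin θ = 40 * sqrt(3)/2 = 20*sqrt(3)
z = 20 + 20*sqrt(3)i


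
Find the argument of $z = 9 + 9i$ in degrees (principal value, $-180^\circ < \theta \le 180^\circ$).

θ = arctan(b/a) = arctan(9/9) (quadrant-adjusted) = 45°


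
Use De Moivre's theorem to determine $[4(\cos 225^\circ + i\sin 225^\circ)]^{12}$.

By De Moivre: z^n = r^n(cos(nθ) + i sin(nθ))
= 4^12(cos(12*225°) + i sin(12*225°))
= 16777216(cos 180° + i sin 180°)
= -16777216


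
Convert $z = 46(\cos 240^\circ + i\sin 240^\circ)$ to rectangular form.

a = r cos θ = 46 * -1/2 = -23
b = r sin θ = 46 * -sqrt(3)/2 = -23*sqrt(3)
z = -23 - 23*sqrt(3)i


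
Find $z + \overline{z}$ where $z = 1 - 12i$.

z + conjugate(z) = (a + bi) + (a - bi) = 2a
= 2 * 1 = 2


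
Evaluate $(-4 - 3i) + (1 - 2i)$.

(-4 + 1) + (-3 + (-2))i = -3 - 5i


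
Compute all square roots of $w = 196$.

|w| = 196, arg(w) = 0°
Root modulus = 196^(1/2) = 14
Root arguments: θ_k = (0° + 360°k)/2 for k = 0, 1, ..., 1
Roots: 14, -14


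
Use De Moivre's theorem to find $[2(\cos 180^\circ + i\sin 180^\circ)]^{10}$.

By De Moivre: z^n = r^n(cos(nθ) + i sin(nθ))
= 2^10(cos(10*180°) + i sin(10*180°))
= 1024(cos 0° + i sin 0°)
= 1024


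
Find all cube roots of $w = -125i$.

|w| = 125, arg(w) = 270°
Root modulus = 125^(1/3) = 5
Root arguments: θ_k = (270° + 360°k)/3 for k = 0, 1, ..., 2
Roots: 5i, -5*sqrt(3)/2 - (5/2)i, 5*sqrt(3)/2 - (5/2)i


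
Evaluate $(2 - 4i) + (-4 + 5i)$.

(2 + (-4)) + (-4 + 5)i = -2 + i


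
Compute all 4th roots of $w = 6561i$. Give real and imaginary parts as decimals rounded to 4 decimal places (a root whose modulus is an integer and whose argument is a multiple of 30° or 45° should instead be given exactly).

|w| = 6561, arg(w) = 90°
Root modulus = 6561^(1/4) = 9
Root arguments: θ_k = (90° + 360°k)/4 for k = 0, 1, ..., 3
Compute each root as (root modulus)(cos θ_k + i sin θ_k) using full-precision intermediates, then round to 4 decimal places.
Roots: 8.3149 + 3.4442i, -3.4442 + 8.3149i, -8.3149 - 3.4442i, 3.4442 - 8.3149i


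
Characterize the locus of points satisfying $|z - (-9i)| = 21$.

|z - z0| = r describes a circle centered at z0 with radius r
Here z0 = -9i and r = 21
Locus: Circle centered at (0, -9) with radius 21


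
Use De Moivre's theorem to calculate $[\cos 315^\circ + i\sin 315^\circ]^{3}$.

By De Moivre: z^n = r^n(cos(nθ) + i sin(nθ))
= 1^3(cos(3*315°) + i sin(3*315°))
= 1(cos 225° + i sin 225°)
= -sqrt(2)/2 - (sqrt(2)/2)i


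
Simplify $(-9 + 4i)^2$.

(a + bi)^2 = a^2 - b^2 + 2abi
= (-9)^2 - 4^2 + 2*(-9)*4i
= 65 - 72i


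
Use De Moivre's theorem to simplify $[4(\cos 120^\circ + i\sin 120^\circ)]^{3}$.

By De Moivre: z^n = r^n(cos(nθ) + i sin(nθ))
= 4^3(cos(3*120°) + i sin(3*120°))
= 64(cos 0° + i sin 0°)
= 64


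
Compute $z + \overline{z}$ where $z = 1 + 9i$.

z + conjugate(z) = (a + bi) + (a - bi) = 2a
= 2 * 1 = 2


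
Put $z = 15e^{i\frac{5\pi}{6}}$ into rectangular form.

a = r cos θ = 15 * -sqrt(3)/2 = -15*sqrt(3)/2
b = r sin θ = 15 * 1/2 = 15/2
z = -15*sqrt(3)/2 + (15/2)i


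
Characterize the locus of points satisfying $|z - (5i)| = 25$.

|z - z0| = r describes a circle centered at z0 with radius r
Here z0 = 5i and r = 25
Locus: Circle centered at (0, 5) with radius 25


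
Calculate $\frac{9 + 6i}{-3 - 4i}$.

Multiply numerator and denominator by conjugate (-3 + 4i):
= (9 + 6i)(-3 + 4i) / ((-3)^2 + (-4)^2)
= (-51 + 18i) / 25
= -51/25 + (18/25)i


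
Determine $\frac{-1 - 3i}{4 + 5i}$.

Multiply numerator and denominator by conjugate (4 - 5i):
= (-1 - 3i)(4 - 5i) / (4^2 + 5^2)
= (-19 - 7i) / 41
= -19/41 - (7/41)i


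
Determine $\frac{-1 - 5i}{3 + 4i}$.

Multiply numerator and denominator by conjugate (3 - 4i):
= (-1 - 5i)(3 - 4i) / (3^2 + 4^2)
= (-23 - 11i) / 25
= -23/25 - (11/25)i


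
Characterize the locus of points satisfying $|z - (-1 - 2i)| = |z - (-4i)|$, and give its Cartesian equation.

|z - z1| = |z - z2| means z is equidistant from z1 and z2,
i.e. the perpendicular bisector of the segment from (-1, -2) to (0, -4) (midpoint (-1/2, -3)).
With z = x + yi, square both sides:
(x - (-1))^2 + (y - (-2))^2 = (x - 0)^2 + (y - (-4))^2
The x^2 and y^2 terms cancel: 2x + (-4)y = 16 - 5 = 11
Simplify: 2x - 4y = 11
Locus: Perpendicular bisector of the segment from (-1, -2) to (0, -4): the line 2x - 4y = 11
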